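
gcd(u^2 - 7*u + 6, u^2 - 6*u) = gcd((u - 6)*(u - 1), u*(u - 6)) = u - 6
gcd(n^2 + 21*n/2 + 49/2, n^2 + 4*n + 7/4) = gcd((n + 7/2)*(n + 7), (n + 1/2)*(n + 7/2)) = n + 7/2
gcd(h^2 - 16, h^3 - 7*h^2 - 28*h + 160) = h - 4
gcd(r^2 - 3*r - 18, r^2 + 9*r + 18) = r + 3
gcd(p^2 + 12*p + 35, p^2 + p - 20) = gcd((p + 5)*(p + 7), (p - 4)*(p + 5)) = p + 5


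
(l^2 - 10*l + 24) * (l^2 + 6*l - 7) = l^4 - 4*l^3 - 43*l^2 + 214*l - 168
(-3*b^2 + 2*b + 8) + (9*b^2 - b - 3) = 6*b^2 + b + 5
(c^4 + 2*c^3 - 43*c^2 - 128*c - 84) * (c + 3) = c^5 + 5*c^4 - 37*c^3 - 257*c^2 - 468*c - 252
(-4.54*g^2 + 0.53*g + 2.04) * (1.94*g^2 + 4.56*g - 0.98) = -8.8076*g^4 - 19.6742*g^3 + 10.8236*g^2 + 8.783*g - 1.9992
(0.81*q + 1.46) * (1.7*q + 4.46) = 1.377*q^2 + 6.0946*q + 6.5116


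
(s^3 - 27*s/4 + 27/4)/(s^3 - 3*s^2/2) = 1 + 3/(2*s) - 9/(2*s^2)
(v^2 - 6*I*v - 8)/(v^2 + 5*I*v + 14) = (v - 4*I)/(v + 7*I)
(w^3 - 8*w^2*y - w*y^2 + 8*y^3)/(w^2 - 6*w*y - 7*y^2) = (-w^2 + 9*w*y - 8*y^2)/(-w + 7*y)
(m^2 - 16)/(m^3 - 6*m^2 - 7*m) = (16 - m^2)/(m*(-m^2 + 6*m + 7))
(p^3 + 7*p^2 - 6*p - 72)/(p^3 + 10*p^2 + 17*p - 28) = (p^2 + 3*p - 18)/(p^2 + 6*p - 7)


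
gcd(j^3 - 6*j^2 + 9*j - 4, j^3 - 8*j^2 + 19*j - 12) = j^2 - 5*j + 4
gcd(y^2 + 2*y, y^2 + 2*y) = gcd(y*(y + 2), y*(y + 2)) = y^2 + 2*y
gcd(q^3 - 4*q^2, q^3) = q^2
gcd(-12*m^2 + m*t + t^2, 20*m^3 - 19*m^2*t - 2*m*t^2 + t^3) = 4*m + t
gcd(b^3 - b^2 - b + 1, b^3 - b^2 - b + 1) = b^3 - b^2 - b + 1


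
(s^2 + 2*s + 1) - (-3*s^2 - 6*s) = 4*s^2 + 8*s + 1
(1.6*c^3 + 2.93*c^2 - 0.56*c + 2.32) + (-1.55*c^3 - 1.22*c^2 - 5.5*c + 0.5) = 0.05*c^3 + 1.71*c^2 - 6.06*c + 2.82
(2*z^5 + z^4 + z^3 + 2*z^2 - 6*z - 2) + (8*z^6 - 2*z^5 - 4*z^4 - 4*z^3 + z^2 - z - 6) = 8*z^6 - 3*z^4 - 3*z^3 + 3*z^2 - 7*z - 8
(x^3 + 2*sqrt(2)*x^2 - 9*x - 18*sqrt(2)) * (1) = x^3 + 2*sqrt(2)*x^2 - 9*x - 18*sqrt(2)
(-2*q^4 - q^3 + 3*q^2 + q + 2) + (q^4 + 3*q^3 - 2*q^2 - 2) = -q^4 + 2*q^3 + q^2 + q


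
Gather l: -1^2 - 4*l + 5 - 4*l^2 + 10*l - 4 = -4*l^2 + 6*l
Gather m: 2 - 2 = 0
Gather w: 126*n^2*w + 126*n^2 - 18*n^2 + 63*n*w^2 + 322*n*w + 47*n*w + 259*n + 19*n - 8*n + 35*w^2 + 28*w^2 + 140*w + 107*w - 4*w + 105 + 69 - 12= 108*n^2 + 270*n + w^2*(63*n + 63) + w*(126*n^2 + 369*n + 243) + 162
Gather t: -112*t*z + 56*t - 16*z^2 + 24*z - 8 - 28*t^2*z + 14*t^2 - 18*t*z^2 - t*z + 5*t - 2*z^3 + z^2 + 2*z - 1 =t^2*(14 - 28*z) + t*(-18*z^2 - 113*z + 61) - 2*z^3 - 15*z^2 + 26*z - 9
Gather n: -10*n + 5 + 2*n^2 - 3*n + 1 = 2*n^2 - 13*n + 6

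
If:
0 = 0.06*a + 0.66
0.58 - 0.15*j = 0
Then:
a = -11.00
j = 3.87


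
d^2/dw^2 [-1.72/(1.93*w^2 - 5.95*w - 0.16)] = (-12.813656*w^2 + 39.50324*w + 1.72*(3.86*w - 5.95)*(7.72*w - 11.9) + 1.062272)/(-1.93*w^2 + 5.95*w + 0.16)^3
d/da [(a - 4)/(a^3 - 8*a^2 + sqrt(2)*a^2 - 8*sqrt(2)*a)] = (a*(a^2 - 8*a + sqrt(2)*a - 8*sqrt(2)) - (a - 4)*(3*a^2 - 16*a + 2*sqrt(2)*a - 8*sqrt(2)))/(a^2*(a^2 - 8*a + sqrt(2)*a - 8*sqrt(2))^2)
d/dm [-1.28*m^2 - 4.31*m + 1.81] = -2.56*m - 4.31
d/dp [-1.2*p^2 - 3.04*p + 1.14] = -2.4*p - 3.04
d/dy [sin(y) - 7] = cos(y)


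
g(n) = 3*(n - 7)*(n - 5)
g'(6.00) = 0.00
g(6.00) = -3.00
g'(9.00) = 18.00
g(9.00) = 24.00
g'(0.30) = -34.20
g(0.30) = 94.47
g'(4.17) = -10.98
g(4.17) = 7.05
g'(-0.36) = -38.16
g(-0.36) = 118.35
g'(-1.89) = -47.34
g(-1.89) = 183.76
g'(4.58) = -8.52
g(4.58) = 3.05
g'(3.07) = -17.58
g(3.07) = 22.75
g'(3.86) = -12.84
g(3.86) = 10.74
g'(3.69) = -13.86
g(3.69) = 13.01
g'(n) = 6*n - 36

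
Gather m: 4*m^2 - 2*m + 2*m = 4*m^2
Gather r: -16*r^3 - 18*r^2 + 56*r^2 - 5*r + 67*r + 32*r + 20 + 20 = -16*r^3 + 38*r^2 + 94*r + 40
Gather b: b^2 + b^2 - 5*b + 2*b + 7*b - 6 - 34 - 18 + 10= 2*b^2 + 4*b - 48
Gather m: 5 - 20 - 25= -40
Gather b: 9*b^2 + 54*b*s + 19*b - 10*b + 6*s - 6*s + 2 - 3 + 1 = 9*b^2 + b*(54*s + 9)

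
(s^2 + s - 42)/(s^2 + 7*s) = (s - 6)/s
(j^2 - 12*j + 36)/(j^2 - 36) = (j - 6)/(j + 6)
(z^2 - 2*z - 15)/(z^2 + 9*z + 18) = (z - 5)/(z + 6)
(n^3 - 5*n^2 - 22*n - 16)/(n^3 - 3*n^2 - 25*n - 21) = (n^2 - 6*n - 16)/(n^2 - 4*n - 21)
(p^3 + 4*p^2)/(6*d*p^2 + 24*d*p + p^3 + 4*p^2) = p/(6*d + p)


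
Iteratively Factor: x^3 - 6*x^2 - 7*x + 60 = (x + 3)*(x^2 - 9*x + 20) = (x - 4)*(x + 3)*(x - 5)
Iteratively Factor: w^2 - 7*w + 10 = (w - 5)*(w - 2)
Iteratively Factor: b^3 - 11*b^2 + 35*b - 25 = (b - 1)*(b^2 - 10*b + 25) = (b - 5)*(b - 1)*(b - 5)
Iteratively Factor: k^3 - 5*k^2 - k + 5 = (k - 1)*(k^2 - 4*k - 5) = (k - 5)*(k - 1)*(k + 1)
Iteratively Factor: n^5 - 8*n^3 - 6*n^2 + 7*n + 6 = (n + 2)*(n^4 - 2*n^3 - 4*n^2 + 2*n + 3) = (n - 1)*(n + 2)*(n^3 - n^2 - 5*n - 3) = (n - 3)*(n - 1)*(n + 2)*(n^2 + 2*n + 1) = (n - 3)*(n - 1)*(n + 1)*(n + 2)*(n + 1)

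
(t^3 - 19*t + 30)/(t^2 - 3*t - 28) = (-t^3 + 19*t - 30)/(-t^2 + 3*t + 28)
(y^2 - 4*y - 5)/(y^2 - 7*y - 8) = (y - 5)/(y - 8)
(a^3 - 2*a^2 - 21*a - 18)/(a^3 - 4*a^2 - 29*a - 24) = (a - 6)/(a - 8)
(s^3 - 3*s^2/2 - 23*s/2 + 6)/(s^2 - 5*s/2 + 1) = (s^2 - s - 12)/(s - 2)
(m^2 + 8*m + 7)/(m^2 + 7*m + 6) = (m + 7)/(m + 6)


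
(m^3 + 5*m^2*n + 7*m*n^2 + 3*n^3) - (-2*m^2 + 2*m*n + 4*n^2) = m^3 + 5*m^2*n + 2*m^2 + 7*m*n^2 - 2*m*n + 3*n^3 - 4*n^2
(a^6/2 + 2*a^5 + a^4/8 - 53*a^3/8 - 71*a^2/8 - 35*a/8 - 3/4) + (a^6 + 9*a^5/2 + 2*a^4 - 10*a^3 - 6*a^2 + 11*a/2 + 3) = 3*a^6/2 + 13*a^5/2 + 17*a^4/8 - 133*a^3/8 - 119*a^2/8 + 9*a/8 + 9/4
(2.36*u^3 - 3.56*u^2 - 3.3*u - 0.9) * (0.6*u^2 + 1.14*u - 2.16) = 1.416*u^5 + 0.554399999999999*u^4 - 11.136*u^3 + 3.3876*u^2 + 6.102*u + 1.944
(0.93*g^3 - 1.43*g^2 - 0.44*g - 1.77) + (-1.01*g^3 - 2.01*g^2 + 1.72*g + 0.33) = -0.08*g^3 - 3.44*g^2 + 1.28*g - 1.44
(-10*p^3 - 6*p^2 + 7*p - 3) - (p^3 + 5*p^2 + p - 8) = -11*p^3 - 11*p^2 + 6*p + 5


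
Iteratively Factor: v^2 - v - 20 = (v - 5)*(v + 4)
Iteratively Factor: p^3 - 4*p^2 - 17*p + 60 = (p + 4)*(p^2 - 8*p + 15) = (p - 5)*(p + 4)*(p - 3)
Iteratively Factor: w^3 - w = (w)*(w^2 - 1) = w*(w + 1)*(w - 1)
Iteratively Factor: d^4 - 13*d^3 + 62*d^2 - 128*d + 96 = (d - 2)*(d^3 - 11*d^2 + 40*d - 48) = (d - 3)*(d - 2)*(d^2 - 8*d + 16) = (d - 4)*(d - 3)*(d - 2)*(d - 4)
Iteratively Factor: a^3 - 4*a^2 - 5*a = (a - 5)*(a^2 + a) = (a - 5)*(a + 1)*(a)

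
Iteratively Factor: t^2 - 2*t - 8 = (t - 4)*(t + 2)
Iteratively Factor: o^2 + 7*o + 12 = (o + 4)*(o + 3)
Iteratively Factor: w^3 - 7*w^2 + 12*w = (w - 4)*(w^2 - 3*w) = (w - 4)*(w - 3)*(w)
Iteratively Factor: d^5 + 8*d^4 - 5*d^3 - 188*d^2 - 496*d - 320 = (d + 4)*(d^4 + 4*d^3 - 21*d^2 - 104*d - 80) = (d - 5)*(d + 4)*(d^3 + 9*d^2 + 24*d + 16) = (d - 5)*(d + 4)^2*(d^2 + 5*d + 4) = (d - 5)*(d + 1)*(d + 4)^2*(d + 4)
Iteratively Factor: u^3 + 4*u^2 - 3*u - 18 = (u + 3)*(u^2 + u - 6) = (u - 2)*(u + 3)*(u + 3)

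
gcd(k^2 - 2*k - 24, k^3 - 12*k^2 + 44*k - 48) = k - 6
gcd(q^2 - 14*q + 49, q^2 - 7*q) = q - 7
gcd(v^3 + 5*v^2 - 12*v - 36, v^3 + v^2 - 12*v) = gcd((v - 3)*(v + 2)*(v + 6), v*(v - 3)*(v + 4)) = v - 3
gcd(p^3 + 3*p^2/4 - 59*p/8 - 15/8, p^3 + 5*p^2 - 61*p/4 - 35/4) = p - 5/2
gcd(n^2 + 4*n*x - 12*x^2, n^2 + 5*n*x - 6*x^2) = n + 6*x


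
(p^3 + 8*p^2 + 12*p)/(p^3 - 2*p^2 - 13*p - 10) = p*(p + 6)/(p^2 - 4*p - 5)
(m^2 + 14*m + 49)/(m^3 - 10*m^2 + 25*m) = (m^2 + 14*m + 49)/(m*(m^2 - 10*m + 25))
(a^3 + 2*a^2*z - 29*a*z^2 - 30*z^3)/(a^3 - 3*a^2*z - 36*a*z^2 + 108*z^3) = (a^2 - 4*a*z - 5*z^2)/(a^2 - 9*a*z + 18*z^2)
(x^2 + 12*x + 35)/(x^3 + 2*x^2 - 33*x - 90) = (x + 7)/(x^2 - 3*x - 18)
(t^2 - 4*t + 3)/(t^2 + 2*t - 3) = (t - 3)/(t + 3)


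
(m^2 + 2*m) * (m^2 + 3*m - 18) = m^4 + 5*m^3 - 12*m^2 - 36*m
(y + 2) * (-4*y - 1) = -4*y^2 - 9*y - 2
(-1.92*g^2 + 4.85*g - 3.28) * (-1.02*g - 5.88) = 1.9584*g^3 + 6.3426*g^2 - 25.1724*g + 19.2864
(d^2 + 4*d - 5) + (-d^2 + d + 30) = 5*d + 25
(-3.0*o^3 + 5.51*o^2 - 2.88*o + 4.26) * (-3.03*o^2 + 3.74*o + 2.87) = 9.09*o^5 - 27.9153*o^4 + 20.7238*o^3 - 7.8653*o^2 + 7.6668*o + 12.2262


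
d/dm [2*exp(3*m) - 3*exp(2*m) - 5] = 6*(exp(m) - 1)*exp(2*m)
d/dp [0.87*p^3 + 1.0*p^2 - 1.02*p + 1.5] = 2.61*p^2 + 2.0*p - 1.02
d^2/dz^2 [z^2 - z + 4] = 2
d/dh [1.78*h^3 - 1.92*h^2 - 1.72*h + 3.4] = 5.34*h^2 - 3.84*h - 1.72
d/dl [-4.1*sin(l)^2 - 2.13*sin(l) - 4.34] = -(8.2*sin(l) + 2.13)*cos(l)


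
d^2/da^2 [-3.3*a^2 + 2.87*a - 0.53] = -6.60000000000000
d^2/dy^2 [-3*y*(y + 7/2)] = -6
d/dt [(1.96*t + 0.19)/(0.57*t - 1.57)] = (5.001235 - 1.815735*t)/(0.57*t - 1.57)^3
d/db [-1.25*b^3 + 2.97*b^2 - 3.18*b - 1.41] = -3.75*b^2 + 5.94*b - 3.18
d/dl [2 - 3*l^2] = -6*l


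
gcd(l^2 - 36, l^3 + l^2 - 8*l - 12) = 1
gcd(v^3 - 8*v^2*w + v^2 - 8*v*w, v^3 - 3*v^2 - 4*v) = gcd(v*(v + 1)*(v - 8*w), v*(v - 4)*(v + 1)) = v^2 + v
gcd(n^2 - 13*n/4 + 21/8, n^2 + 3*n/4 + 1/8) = 1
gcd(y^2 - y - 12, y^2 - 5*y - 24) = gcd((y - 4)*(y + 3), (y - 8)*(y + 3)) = y + 3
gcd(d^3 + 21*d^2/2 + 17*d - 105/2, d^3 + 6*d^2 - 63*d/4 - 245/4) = d + 7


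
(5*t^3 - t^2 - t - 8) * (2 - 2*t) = -10*t^4 + 12*t^3 + 14*t - 16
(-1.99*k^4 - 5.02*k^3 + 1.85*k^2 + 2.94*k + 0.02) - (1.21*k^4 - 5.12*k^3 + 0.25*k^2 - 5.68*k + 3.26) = -3.2*k^4 + 0.100000000000001*k^3 + 1.6*k^2 + 8.62*k - 3.24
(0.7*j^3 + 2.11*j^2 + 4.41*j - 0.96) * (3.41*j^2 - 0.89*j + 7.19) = 2.387*j^5 + 6.5721*j^4 + 18.1932*j^3 + 7.9724*j^2 + 32.5623*j - 6.9024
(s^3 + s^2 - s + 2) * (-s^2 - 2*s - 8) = -s^5 - 3*s^4 - 9*s^3 - 8*s^2 + 4*s - 16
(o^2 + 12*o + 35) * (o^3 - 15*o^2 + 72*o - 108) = o^5 - 3*o^4 - 73*o^3 + 231*o^2 + 1224*o - 3780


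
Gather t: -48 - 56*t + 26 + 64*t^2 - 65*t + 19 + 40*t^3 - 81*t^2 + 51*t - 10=40*t^3 - 17*t^2 - 70*t - 13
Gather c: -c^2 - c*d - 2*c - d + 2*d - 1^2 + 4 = -c^2 + c*(-d - 2) + d + 3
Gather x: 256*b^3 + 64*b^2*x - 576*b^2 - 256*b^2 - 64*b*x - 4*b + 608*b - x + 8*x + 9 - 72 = 256*b^3 - 832*b^2 + 604*b + x*(64*b^2 - 64*b + 7) - 63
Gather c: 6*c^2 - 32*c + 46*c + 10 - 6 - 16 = 6*c^2 + 14*c - 12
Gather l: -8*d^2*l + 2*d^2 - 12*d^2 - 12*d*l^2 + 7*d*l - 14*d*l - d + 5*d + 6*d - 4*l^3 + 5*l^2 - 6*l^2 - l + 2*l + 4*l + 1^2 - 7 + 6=-10*d^2 + 10*d - 4*l^3 + l^2*(-12*d - 1) + l*(-8*d^2 - 7*d + 5)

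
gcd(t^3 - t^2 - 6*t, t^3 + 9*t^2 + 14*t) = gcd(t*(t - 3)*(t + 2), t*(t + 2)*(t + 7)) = t^2 + 2*t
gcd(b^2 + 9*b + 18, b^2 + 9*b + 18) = b^2 + 9*b + 18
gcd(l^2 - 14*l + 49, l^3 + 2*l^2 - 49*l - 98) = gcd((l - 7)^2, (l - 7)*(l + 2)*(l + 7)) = l - 7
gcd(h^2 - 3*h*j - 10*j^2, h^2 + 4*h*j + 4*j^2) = h + 2*j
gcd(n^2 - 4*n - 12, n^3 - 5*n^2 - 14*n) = n + 2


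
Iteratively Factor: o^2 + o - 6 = (o + 3)*(o - 2)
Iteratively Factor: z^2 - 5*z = (z - 5)*(z)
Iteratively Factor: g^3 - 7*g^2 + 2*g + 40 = (g - 5)*(g^2 - 2*g - 8) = (g - 5)*(g - 4)*(g + 2)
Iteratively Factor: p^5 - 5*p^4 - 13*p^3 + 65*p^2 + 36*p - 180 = (p + 2)*(p^4 - 7*p^3 + p^2 + 63*p - 90) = (p + 2)*(p + 3)*(p^3 - 10*p^2 + 31*p - 30) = (p - 3)*(p + 2)*(p + 3)*(p^2 - 7*p + 10) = (p - 5)*(p - 3)*(p + 2)*(p + 3)*(p - 2)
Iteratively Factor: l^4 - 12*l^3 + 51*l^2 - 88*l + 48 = (l - 4)*(l^3 - 8*l^2 + 19*l - 12) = (l - 4)*(l - 3)*(l^2 - 5*l + 4) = (l - 4)^2*(l - 3)*(l - 1)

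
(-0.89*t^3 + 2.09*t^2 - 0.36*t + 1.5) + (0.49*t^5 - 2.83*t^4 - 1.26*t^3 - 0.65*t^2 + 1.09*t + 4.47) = 0.49*t^5 - 2.83*t^4 - 2.15*t^3 + 1.44*t^2 + 0.73*t + 5.97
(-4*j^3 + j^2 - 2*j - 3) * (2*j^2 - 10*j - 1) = -8*j^5 + 42*j^4 - 10*j^3 + 13*j^2 + 32*j + 3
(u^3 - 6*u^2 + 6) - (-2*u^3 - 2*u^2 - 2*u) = 3*u^3 - 4*u^2 + 2*u + 6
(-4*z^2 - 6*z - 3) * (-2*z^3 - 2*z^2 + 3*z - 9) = 8*z^5 + 20*z^4 + 6*z^3 + 24*z^2 + 45*z + 27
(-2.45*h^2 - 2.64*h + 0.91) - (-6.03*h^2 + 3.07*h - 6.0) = 3.58*h^2 - 5.71*h + 6.91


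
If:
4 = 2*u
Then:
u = 2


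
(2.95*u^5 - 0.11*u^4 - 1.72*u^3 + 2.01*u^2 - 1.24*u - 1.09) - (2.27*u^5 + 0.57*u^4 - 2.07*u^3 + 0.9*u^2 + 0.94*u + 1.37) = 0.68*u^5 - 0.68*u^4 + 0.35*u^3 + 1.11*u^2 - 2.18*u - 2.46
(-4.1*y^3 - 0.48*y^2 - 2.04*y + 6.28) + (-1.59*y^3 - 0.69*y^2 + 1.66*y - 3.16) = -5.69*y^3 - 1.17*y^2 - 0.38*y + 3.12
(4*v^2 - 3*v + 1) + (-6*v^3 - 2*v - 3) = -6*v^3 + 4*v^2 - 5*v - 2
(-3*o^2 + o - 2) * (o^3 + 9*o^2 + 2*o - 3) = -3*o^5 - 26*o^4 + o^3 - 7*o^2 - 7*o + 6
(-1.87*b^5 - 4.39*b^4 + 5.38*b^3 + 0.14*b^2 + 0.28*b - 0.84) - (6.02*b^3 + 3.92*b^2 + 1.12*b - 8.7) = -1.87*b^5 - 4.39*b^4 - 0.64*b^3 - 3.78*b^2 - 0.84*b + 7.86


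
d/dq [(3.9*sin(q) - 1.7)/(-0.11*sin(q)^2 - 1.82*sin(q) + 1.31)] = (0.429*sin(q)^2 - 0.374*sin(q) + 2.015)*cos(q)/(0.0121*sin(q)^4 + 0.4004*sin(q)^3 + 3.0242*sin(q)^2 - 4.7684*sin(q) + 1.7161)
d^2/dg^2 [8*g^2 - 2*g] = 16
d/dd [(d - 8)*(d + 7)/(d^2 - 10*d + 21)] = (-9*d^2 + 154*d - 581)/(d^4 - 20*d^3 + 142*d^2 - 420*d + 441)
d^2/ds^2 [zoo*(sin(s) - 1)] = zoo*sin(s)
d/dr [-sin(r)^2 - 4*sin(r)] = -2*(sin(r) + 2)*cos(r)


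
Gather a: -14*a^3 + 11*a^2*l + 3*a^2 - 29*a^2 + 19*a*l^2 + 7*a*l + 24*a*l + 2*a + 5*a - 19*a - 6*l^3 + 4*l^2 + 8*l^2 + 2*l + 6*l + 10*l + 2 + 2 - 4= -14*a^3 + a^2*(11*l - 26) + a*(19*l^2 + 31*l - 12) - 6*l^3 + 12*l^2 + 18*l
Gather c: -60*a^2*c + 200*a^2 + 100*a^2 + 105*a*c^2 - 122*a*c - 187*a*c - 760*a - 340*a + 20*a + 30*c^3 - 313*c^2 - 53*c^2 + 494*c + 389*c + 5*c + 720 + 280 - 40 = 300*a^2 - 1080*a + 30*c^3 + c^2*(105*a - 366) + c*(-60*a^2 - 309*a + 888) + 960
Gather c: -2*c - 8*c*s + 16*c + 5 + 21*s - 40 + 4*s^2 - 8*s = c*(14 - 8*s) + 4*s^2 + 13*s - 35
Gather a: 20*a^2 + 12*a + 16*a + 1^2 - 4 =20*a^2 + 28*a - 3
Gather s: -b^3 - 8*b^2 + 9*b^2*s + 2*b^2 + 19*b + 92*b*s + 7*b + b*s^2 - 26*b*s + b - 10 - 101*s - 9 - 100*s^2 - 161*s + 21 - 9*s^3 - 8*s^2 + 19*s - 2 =-b^3 - 6*b^2 + 27*b - 9*s^3 + s^2*(b - 108) + s*(9*b^2 + 66*b - 243)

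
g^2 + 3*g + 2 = (g + 1)*(g + 2)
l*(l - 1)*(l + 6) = l^3 + 5*l^2 - 6*l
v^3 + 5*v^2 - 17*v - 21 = (v - 3)*(v + 1)*(v + 7)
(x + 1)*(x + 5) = x^2 + 6*x + 5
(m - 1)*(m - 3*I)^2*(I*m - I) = I*m^4 + 6*m^3 - 2*I*m^3 - 12*m^2 - 8*I*m^2 + 6*m + 18*I*m - 9*I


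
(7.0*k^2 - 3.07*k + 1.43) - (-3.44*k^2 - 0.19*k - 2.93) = 10.44*k^2 - 2.88*k + 4.36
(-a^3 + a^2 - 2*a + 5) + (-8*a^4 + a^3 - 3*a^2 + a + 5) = -8*a^4 - 2*a^2 - a + 10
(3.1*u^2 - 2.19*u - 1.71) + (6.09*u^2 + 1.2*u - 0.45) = 9.19*u^2 - 0.99*u - 2.16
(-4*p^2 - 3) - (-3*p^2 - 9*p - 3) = -p^2 + 9*p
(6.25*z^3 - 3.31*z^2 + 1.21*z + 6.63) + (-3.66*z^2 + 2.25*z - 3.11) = 6.25*z^3 - 6.97*z^2 + 3.46*z + 3.52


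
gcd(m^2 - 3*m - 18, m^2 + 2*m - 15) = 1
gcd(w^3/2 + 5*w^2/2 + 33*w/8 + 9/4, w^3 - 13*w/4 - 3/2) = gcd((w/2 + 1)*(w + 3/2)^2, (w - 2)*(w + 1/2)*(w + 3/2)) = w + 3/2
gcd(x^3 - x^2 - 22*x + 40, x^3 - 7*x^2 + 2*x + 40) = x - 4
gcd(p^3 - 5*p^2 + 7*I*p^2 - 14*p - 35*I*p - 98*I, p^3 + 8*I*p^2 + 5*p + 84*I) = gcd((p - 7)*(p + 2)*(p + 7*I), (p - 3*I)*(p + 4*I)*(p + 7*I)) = p + 7*I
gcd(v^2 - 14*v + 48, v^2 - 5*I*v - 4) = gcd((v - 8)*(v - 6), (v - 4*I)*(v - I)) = 1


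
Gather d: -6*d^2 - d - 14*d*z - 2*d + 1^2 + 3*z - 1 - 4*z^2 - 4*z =-6*d^2 + d*(-14*z - 3) - 4*z^2 - z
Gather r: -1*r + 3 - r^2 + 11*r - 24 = -r^2 + 10*r - 21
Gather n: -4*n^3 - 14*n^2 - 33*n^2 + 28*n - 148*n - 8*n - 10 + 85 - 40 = -4*n^3 - 47*n^2 - 128*n + 35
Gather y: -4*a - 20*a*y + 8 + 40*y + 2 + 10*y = -4*a + y*(50 - 20*a) + 10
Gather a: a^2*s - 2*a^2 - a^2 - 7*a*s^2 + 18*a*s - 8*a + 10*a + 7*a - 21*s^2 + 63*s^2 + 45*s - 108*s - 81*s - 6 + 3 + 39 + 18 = a^2*(s - 3) + a*(-7*s^2 + 18*s + 9) + 42*s^2 - 144*s + 54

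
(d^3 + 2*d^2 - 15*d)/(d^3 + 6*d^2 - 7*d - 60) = d/(d + 4)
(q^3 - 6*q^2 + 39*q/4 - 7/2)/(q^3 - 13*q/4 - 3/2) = (4*q^2 - 16*q + 7)/(4*q^2 + 8*q + 3)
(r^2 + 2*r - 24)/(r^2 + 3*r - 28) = (r + 6)/(r + 7)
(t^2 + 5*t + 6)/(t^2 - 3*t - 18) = (t + 2)/(t - 6)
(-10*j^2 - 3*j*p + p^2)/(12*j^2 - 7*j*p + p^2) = (-10*j^2 - 3*j*p + p^2)/(12*j^2 - 7*j*p + p^2)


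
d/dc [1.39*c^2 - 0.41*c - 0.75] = 2.78*c - 0.41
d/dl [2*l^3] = 6*l^2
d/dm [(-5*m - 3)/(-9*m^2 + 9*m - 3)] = (-15*m^2 - 18*m + 14)/(3*(9*m^4 - 18*m^3 + 15*m^2 - 6*m + 1))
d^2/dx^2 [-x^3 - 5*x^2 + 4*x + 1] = -6*x - 10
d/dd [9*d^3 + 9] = 27*d^2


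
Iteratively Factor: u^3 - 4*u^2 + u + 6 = (u + 1)*(u^2 - 5*u + 6) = (u - 2)*(u + 1)*(u - 3)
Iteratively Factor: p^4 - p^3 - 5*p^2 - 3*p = (p + 1)*(p^3 - 2*p^2 - 3*p) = (p + 1)^2*(p^2 - 3*p) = p*(p + 1)^2*(p - 3)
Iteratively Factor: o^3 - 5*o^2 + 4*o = (o)*(o^2 - 5*o + 4) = o*(o - 1)*(o - 4)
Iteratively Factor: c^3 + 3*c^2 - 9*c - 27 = (c + 3)*(c^2 - 9) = (c - 3)*(c + 3)*(c + 3)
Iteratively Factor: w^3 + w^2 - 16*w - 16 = (w - 4)*(w^2 + 5*w + 4) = (w - 4)*(w + 1)*(w + 4)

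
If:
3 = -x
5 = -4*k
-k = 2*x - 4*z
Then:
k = -5/4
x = -3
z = -29/16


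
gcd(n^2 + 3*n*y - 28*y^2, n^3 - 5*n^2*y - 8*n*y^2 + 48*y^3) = -n + 4*y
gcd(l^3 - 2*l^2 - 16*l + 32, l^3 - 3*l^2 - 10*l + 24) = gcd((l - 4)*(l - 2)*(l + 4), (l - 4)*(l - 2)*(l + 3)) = l^2 - 6*l + 8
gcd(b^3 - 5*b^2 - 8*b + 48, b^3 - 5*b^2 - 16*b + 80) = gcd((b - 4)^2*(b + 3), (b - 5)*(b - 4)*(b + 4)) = b - 4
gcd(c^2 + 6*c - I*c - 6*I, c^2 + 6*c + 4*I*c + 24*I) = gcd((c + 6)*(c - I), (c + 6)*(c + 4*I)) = c + 6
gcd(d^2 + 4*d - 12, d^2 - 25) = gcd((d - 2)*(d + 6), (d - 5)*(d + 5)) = 1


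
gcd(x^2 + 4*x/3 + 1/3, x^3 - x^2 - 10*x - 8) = x + 1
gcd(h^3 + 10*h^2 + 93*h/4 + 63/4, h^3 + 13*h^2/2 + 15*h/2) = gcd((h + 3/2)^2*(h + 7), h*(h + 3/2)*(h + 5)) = h + 3/2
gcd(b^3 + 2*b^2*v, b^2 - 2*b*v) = b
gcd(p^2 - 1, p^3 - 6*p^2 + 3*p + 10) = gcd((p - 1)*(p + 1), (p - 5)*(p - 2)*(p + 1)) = p + 1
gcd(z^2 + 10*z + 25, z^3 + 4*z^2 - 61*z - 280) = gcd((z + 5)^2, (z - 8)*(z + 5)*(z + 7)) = z + 5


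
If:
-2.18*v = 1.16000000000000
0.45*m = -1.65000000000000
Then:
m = -3.67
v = -0.53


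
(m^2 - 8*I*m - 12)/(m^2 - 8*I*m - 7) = (-m^2 + 8*I*m + 12)/(-m^2 + 8*I*m + 7)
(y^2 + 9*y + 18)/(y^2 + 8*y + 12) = (y + 3)/(y + 2)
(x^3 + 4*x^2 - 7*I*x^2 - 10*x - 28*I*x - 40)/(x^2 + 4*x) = x - 7*I - 10/x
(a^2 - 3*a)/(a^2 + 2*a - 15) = a/(a + 5)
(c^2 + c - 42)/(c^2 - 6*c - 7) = (-c^2 - c + 42)/(-c^2 + 6*c + 7)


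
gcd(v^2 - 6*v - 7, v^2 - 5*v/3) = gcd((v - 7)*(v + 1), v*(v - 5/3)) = 1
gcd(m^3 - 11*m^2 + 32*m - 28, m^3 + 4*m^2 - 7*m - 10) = m - 2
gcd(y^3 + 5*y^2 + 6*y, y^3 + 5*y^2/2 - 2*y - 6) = y + 2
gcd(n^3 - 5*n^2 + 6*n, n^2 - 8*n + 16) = 1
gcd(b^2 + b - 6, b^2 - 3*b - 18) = b + 3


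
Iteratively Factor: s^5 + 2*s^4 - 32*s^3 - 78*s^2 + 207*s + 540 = (s - 5)*(s^4 + 7*s^3 + 3*s^2 - 63*s - 108) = (s - 5)*(s + 3)*(s^3 + 4*s^2 - 9*s - 36) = (s - 5)*(s + 3)^2*(s^2 + s - 12) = (s - 5)*(s + 3)^2*(s + 4)*(s - 3)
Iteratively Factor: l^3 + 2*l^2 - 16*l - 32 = (l + 2)*(l^2 - 16) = (l - 4)*(l + 2)*(l + 4)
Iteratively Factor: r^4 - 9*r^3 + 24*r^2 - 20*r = (r)*(r^3 - 9*r^2 + 24*r - 20) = r*(r - 2)*(r^2 - 7*r + 10) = r*(r - 5)*(r - 2)*(r - 2)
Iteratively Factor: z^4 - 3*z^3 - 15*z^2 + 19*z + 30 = (z - 2)*(z^3 - z^2 - 17*z - 15) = (z - 2)*(z + 3)*(z^2 - 4*z - 5) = (z - 2)*(z + 1)*(z + 3)*(z - 5)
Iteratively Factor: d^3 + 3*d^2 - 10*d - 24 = (d + 4)*(d^2 - d - 6) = (d + 2)*(d + 4)*(d - 3)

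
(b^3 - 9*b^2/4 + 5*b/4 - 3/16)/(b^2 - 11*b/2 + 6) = (8*b^2 - 6*b + 1)/(8*(b - 4))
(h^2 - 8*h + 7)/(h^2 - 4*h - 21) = (h - 1)/(h + 3)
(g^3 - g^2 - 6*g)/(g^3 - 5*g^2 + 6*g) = (g + 2)/(g - 2)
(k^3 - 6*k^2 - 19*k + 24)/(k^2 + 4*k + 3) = (k^2 - 9*k + 8)/(k + 1)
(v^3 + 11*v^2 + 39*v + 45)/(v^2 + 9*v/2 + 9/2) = 2*(v^2 + 8*v + 15)/(2*v + 3)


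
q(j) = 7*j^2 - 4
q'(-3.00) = -42.00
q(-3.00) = 59.00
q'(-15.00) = -210.00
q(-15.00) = 1571.00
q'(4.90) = 68.60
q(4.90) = 164.07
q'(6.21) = 86.94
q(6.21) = 265.95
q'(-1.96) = -27.44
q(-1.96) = 22.89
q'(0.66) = 9.24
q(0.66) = -0.95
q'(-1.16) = -16.24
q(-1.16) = 5.42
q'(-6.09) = -85.26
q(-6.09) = 255.62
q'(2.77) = 38.78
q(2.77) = 49.71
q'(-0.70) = -9.80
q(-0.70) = -0.57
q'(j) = 14*j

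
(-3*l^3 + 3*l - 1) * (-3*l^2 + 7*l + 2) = 9*l^5 - 21*l^4 - 15*l^3 + 24*l^2 - l - 2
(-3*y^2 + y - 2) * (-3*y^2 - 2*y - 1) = 9*y^4 + 3*y^3 + 7*y^2 + 3*y + 2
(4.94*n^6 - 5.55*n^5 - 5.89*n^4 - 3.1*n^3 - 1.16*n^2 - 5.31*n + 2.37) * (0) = 0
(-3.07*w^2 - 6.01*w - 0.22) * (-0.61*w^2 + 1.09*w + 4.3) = 1.8727*w^4 + 0.319799999999999*w^3 - 19.6177*w^2 - 26.0828*w - 0.946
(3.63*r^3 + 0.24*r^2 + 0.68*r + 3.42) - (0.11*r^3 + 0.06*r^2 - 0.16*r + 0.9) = 3.52*r^3 + 0.18*r^2 + 0.84*r + 2.52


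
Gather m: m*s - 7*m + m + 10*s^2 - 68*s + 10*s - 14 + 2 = m*(s - 6) + 10*s^2 - 58*s - 12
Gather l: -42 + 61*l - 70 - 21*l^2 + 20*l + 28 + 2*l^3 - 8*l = 2*l^3 - 21*l^2 + 73*l - 84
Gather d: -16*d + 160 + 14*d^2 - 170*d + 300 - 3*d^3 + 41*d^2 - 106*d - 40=-3*d^3 + 55*d^2 - 292*d + 420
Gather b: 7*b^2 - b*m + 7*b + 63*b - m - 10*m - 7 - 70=7*b^2 + b*(70 - m) - 11*m - 77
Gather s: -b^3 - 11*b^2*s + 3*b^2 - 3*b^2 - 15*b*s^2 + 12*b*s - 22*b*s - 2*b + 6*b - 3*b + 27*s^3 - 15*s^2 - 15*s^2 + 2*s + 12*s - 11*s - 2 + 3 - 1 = -b^3 + b + 27*s^3 + s^2*(-15*b - 30) + s*(-11*b^2 - 10*b + 3)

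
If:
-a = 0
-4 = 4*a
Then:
No Solution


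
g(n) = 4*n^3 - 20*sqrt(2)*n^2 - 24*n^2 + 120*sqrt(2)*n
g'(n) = 12*n^2 - 40*sqrt(2)*n - 48*n + 120*sqrt(2)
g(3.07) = 143.96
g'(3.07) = -38.22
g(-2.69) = -912.70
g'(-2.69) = 537.83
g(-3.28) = -1260.28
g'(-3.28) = 641.79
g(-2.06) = -606.43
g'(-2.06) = 436.04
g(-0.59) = -119.15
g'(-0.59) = 235.58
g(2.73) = 155.01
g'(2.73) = -26.33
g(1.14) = 131.44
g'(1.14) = 66.09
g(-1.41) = -354.44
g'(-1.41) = 341.00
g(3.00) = 146.56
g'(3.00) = -36.00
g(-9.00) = -8678.38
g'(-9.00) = 2082.82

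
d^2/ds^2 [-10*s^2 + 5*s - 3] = -20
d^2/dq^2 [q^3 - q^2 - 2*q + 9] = 6*q - 2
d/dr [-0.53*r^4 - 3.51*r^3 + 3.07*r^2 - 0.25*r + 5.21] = -2.12*r^3 - 10.53*r^2 + 6.14*r - 0.25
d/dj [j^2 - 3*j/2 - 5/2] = 2*j - 3/2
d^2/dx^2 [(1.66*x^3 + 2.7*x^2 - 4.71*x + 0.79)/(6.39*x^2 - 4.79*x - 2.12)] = (-1.13686837721616e-13*x^5 + 5.6843418860808e-14*x^4 - 98.2048539999998*x^3 + 514.144122*x^2 - 483.150738*x + 177.583598)/(260.917119*x^6 - 586.757277*x^5 + 180.146241*x^4 + 279.432793*x^3 - 59.766828*x^2 - 64.584528*x - 9.528128)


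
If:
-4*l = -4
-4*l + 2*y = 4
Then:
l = 1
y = 4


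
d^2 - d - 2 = (d - 2)*(d + 1)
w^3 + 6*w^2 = w^2*(w + 6)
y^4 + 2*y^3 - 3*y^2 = y^2*(y - 1)*(y + 3)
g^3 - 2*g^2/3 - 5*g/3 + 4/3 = (g - 1)^2*(g + 4/3)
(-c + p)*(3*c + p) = -3*c^2 + 2*c*p + p^2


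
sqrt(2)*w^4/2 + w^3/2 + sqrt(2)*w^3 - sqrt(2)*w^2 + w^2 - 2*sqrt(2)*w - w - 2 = (w - sqrt(2))*(w + sqrt(2)/2)*(w + sqrt(2))*(sqrt(2)*w/2 + sqrt(2))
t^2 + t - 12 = (t - 3)*(t + 4)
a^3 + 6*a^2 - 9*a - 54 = (a - 3)*(a + 3)*(a + 6)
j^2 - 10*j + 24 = (j - 6)*(j - 4)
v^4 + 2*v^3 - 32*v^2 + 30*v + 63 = (v - 3)^2*(v + 1)*(v + 7)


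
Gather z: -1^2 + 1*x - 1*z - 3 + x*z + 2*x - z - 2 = 3*x + z*(x - 2) - 6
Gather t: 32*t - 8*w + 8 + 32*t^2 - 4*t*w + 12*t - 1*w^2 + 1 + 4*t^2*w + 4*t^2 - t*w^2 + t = t^2*(4*w + 36) + t*(-w^2 - 4*w + 45) - w^2 - 8*w + 9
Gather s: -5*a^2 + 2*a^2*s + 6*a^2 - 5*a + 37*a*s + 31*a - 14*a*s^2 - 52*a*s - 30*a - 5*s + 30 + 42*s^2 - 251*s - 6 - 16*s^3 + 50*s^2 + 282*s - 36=a^2 - 4*a - 16*s^3 + s^2*(92 - 14*a) + s*(2*a^2 - 15*a + 26) - 12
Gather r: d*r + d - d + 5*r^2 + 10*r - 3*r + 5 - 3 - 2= 5*r^2 + r*(d + 7)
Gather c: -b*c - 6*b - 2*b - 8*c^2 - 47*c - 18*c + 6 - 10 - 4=-8*b - 8*c^2 + c*(-b - 65) - 8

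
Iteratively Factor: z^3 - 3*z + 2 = (z - 1)*(z^2 + z - 2) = (z - 1)*(z + 2)*(z - 1)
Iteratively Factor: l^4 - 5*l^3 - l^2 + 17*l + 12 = (l + 1)*(l^3 - 6*l^2 + 5*l + 12) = (l - 4)*(l + 1)*(l^2 - 2*l - 3) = (l - 4)*(l + 1)^2*(l - 3)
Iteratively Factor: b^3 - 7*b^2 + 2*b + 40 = (b - 4)*(b^2 - 3*b - 10) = (b - 4)*(b + 2)*(b - 5)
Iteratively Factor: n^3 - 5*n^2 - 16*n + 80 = (n + 4)*(n^2 - 9*n + 20) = (n - 4)*(n + 4)*(n - 5)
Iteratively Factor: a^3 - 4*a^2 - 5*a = (a + 1)*(a^2 - 5*a) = (a - 5)*(a + 1)*(a)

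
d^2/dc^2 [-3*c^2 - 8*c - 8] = -6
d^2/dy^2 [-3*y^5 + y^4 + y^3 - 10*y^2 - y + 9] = -60*y^3 + 12*y^2 + 6*y - 20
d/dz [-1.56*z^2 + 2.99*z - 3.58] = 2.99 - 3.12*z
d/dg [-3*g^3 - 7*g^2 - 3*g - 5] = -9*g^2 - 14*g - 3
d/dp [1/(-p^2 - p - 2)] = (2*p + 1)/(p^2 + p + 2)^2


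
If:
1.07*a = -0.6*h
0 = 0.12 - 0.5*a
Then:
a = 0.24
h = -0.43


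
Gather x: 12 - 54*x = 12 - 54*x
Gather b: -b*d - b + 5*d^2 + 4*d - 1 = b*(-d - 1) + 5*d^2 + 4*d - 1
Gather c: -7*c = -7*c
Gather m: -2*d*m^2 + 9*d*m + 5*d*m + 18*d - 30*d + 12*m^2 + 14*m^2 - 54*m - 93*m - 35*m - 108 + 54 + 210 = -12*d + m^2*(26 - 2*d) + m*(14*d - 182) + 156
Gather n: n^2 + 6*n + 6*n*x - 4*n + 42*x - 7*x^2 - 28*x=n^2 + n*(6*x + 2) - 7*x^2 + 14*x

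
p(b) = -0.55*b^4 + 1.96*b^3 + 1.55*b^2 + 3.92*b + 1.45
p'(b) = -2.2*b^3 + 5.88*b^2 + 3.1*b + 3.92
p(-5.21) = -659.33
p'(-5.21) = 458.50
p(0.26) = 2.61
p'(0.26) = 5.08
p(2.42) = 28.93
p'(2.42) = 14.68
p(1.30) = 11.90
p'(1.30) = 13.05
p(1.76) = 18.56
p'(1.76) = 15.60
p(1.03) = 8.65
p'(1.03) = 10.95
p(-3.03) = -97.08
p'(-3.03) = 109.71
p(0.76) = 6.00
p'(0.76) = 8.71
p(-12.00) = -14614.07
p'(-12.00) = 4615.04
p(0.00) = 1.45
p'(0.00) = 3.92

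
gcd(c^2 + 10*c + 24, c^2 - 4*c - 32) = c + 4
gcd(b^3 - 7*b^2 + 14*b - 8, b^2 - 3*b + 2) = b^2 - 3*b + 2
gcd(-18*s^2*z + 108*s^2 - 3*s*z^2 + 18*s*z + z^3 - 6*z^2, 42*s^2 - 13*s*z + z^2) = -6*s + z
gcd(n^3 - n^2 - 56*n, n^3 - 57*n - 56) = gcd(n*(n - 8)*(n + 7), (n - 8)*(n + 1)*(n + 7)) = n^2 - n - 56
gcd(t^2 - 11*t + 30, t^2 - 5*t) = t - 5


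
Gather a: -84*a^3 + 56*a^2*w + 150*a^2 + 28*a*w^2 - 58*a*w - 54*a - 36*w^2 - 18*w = -84*a^3 + a^2*(56*w + 150) + a*(28*w^2 - 58*w - 54) - 36*w^2 - 18*w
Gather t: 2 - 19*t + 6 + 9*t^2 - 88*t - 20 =9*t^2 - 107*t - 12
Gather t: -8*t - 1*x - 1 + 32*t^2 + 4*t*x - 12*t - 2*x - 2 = 32*t^2 + t*(4*x - 20) - 3*x - 3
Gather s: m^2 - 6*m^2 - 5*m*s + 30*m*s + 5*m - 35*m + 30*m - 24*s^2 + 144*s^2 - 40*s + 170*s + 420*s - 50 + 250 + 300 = -5*m^2 + 120*s^2 + s*(25*m + 550) + 500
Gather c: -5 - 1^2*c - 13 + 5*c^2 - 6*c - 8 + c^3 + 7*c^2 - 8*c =c^3 + 12*c^2 - 15*c - 26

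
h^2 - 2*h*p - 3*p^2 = (h - 3*p)*(h + p)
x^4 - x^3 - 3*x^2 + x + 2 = (x - 2)*(x - 1)*(x + 1)^2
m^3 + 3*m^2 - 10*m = m*(m - 2)*(m + 5)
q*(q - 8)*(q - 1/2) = q^3 - 17*q^2/2 + 4*q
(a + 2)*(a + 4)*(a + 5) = a^3 + 11*a^2 + 38*a + 40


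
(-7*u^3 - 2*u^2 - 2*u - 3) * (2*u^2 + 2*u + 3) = -14*u^5 - 18*u^4 - 29*u^3 - 16*u^2 - 12*u - 9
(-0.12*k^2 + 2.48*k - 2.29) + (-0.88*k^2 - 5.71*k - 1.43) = -1.0*k^2 - 3.23*k - 3.72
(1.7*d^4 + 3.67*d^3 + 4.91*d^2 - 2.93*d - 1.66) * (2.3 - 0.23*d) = -0.391*d^5 + 3.0659*d^4 + 7.3117*d^3 + 11.9669*d^2 - 6.3572*d - 3.818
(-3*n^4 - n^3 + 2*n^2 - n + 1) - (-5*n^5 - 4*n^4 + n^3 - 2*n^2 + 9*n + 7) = 5*n^5 + n^4 - 2*n^3 + 4*n^2 - 10*n - 6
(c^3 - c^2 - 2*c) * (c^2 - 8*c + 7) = c^5 - 9*c^4 + 13*c^3 + 9*c^2 - 14*c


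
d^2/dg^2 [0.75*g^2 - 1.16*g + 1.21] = 1.50000000000000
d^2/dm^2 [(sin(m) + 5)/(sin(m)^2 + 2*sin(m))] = (-sin(m)^2 - 18*sin(m) - 28 + 10/sin(m) + 60/sin(m)^2 + 40/sin(m)^3)/(sin(m) + 2)^3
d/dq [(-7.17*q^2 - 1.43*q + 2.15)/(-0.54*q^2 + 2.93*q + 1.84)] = (-21.7803*q^2 - 24.0636*q - 8.9307)/(0.2916*q^4 - 3.1644*q^3 + 6.5977*q^2 + 10.7824*q + 3.3856)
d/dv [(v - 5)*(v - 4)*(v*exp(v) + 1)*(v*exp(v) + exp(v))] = (2*v^4*exp(v) - 12*v^3*exp(v) + v^3 - 2*v^2*exp(v) - 5*v^2 + 62*v*exp(v) - 5*v + 20*exp(v) + 31)*exp(v)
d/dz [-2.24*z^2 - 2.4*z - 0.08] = -4.48*z - 2.4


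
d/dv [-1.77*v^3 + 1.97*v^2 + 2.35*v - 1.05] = -5.31*v^2 + 3.94*v + 2.35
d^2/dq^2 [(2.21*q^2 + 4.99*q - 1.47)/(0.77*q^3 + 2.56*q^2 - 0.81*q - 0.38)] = (2.620618*q^6 + 17.751426*q^5 + 56.829234*q^4 + 43.485186*q^3 - 21.881502*q^2 + 44.834052*q - 7.222562)/(0.456533*q^9 + 4.553472*q^8 + 13.698069*q^7 + 6.521278*q^6 - 18.903993*q^5 - 1.01022*q^4 + 4.529931*q^3 + 0.361038*q^2 - 0.350892*q - 0.054872)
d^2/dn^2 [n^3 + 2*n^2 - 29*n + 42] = 6*n + 4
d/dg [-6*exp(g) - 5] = -6*exp(g)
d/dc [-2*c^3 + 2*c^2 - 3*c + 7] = -6*c^2 + 4*c - 3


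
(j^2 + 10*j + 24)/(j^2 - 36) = (j + 4)/(j - 6)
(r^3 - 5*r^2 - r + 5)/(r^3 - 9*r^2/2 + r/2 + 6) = 2*(r^2 - 6*r + 5)/(2*r^2 - 11*r + 12)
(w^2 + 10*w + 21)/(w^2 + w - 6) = (w + 7)/(w - 2)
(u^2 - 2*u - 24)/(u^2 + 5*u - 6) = (u^2 - 2*u - 24)/(u^2 + 5*u - 6)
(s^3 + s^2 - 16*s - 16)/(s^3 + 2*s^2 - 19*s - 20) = (s + 4)/(s + 5)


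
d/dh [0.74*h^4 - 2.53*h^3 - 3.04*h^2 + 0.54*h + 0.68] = 2.96*h^3 - 7.59*h^2 - 6.08*h + 0.54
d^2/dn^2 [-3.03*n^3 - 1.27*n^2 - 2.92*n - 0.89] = -18.18*n - 2.54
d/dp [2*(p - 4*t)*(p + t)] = 4*p - 6*t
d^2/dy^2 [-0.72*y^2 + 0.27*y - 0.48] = -1.44000000000000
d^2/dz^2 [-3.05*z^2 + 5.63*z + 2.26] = -6.10000000000000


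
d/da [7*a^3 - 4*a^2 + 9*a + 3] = 21*a^2 - 8*a + 9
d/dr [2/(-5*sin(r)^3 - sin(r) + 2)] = 2*(15*sin(r)^2 + 1)*cos(r)/(5*sin(r)^3 + sin(r) - 2)^2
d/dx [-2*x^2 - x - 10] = -4*x - 1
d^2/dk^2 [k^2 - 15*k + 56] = 2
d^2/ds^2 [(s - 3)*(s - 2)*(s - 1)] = 6*s - 12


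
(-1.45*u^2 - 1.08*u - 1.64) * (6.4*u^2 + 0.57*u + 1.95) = -9.28*u^4 - 7.7385*u^3 - 13.9391*u^2 - 3.0408*u - 3.198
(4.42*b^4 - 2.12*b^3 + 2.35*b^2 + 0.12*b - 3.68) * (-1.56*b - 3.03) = -6.8952*b^5 - 10.0854*b^4 + 2.7576*b^3 - 7.3077*b^2 + 5.3772*b + 11.1504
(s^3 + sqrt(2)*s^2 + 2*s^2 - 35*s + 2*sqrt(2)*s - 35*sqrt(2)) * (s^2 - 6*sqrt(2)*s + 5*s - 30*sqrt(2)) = s^5 - 5*sqrt(2)*s^4 + 7*s^4 - 35*sqrt(2)*s^3 - 37*s^3 - 259*s^2 + 125*sqrt(2)*s^2 + 300*s + 875*sqrt(2)*s + 2100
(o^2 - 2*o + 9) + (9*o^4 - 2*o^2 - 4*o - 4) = 9*o^4 - o^2 - 6*o + 5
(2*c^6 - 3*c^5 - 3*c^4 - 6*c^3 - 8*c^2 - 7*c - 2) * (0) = 0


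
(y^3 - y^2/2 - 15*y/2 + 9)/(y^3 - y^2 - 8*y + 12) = (y - 3/2)/(y - 2)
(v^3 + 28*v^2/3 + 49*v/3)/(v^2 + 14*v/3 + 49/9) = 3*v*(v + 7)/(3*v + 7)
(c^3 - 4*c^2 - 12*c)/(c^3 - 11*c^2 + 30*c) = (c + 2)/(c - 5)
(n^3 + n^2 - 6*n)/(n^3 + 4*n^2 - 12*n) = (n + 3)/(n + 6)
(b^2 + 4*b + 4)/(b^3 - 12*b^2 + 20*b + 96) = (b + 2)/(b^2 - 14*b + 48)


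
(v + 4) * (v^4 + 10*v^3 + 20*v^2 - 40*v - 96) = v^5 + 14*v^4 + 60*v^3 + 40*v^2 - 256*v - 384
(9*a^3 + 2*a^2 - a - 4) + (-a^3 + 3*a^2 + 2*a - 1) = 8*a^3 + 5*a^2 + a - 5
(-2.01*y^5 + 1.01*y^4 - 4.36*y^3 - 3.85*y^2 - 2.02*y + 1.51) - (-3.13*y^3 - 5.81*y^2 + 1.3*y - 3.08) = -2.01*y^5 + 1.01*y^4 - 1.23*y^3 + 1.96*y^2 - 3.32*y + 4.59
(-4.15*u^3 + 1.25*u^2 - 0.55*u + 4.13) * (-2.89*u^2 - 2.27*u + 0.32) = 11.9935*u^5 + 5.808*u^4 - 2.576*u^3 - 10.2872*u^2 - 9.5511*u + 1.3216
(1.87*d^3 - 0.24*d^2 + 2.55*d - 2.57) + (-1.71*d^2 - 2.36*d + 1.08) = 1.87*d^3 - 1.95*d^2 + 0.19*d - 1.49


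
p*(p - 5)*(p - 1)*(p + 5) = p^4 - p^3 - 25*p^2 + 25*p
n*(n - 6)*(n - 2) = n^3 - 8*n^2 + 12*n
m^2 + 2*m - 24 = (m - 4)*(m + 6)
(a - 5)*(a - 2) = a^2 - 7*a + 10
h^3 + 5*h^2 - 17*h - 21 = (h - 3)*(h + 1)*(h + 7)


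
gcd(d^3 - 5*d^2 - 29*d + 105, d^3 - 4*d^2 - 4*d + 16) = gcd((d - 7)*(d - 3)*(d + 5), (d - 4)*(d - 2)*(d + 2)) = 1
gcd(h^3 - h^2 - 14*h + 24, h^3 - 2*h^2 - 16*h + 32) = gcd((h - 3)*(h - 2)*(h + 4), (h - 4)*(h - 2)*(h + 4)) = h^2 + 2*h - 8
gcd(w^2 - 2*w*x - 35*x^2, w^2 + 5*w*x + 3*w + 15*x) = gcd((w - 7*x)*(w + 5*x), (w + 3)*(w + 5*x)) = w + 5*x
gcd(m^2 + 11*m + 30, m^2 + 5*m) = m + 5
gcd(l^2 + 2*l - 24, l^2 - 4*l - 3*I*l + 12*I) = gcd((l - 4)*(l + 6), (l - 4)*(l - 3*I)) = l - 4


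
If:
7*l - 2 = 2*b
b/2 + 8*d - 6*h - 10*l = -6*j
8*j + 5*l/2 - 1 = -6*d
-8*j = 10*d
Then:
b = 7*l/2 - 1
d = 5*l/8 - 1/4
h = -127*l/96 - 5/48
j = 5/16 - 25*l/32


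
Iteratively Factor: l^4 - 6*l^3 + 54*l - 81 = (l - 3)*(l^3 - 3*l^2 - 9*l + 27) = (l - 3)^2*(l^2 - 9) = (l - 3)^3*(l + 3)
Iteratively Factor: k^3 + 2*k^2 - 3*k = (k + 3)*(k^2 - k) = k*(k + 3)*(k - 1)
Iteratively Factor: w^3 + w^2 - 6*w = (w - 2)*(w^2 + 3*w) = w*(w - 2)*(w + 3)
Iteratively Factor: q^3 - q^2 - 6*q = (q)*(q^2 - q - 6) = q*(q - 3)*(q + 2)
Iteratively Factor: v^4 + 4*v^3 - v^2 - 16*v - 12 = (v + 1)*(v^3 + 3*v^2 - 4*v - 12) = (v - 2)*(v + 1)*(v^2 + 5*v + 6) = (v - 2)*(v + 1)*(v + 3)*(v + 2)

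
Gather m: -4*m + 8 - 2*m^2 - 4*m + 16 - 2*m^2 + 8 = -4*m^2 - 8*m + 32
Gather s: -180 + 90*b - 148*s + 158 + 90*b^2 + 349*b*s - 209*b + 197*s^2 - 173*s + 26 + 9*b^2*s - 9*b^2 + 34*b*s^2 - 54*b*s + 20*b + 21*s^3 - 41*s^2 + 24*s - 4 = 81*b^2 - 99*b + 21*s^3 + s^2*(34*b + 156) + s*(9*b^2 + 295*b - 297)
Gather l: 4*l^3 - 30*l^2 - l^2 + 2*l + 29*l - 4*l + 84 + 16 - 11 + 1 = 4*l^3 - 31*l^2 + 27*l + 90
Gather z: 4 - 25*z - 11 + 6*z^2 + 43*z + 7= 6*z^2 + 18*z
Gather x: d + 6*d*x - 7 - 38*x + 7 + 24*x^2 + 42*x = d + 24*x^2 + x*(6*d + 4)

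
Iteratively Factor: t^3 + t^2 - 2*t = (t + 2)*(t^2 - t) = (t - 1)*(t + 2)*(t)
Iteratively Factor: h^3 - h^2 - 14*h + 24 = (h - 2)*(h^2 + h - 12) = (h - 3)*(h - 2)*(h + 4)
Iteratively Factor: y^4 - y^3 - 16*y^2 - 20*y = (y + 2)*(y^3 - 3*y^2 - 10*y) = (y - 5)*(y + 2)*(y^2 + 2*y) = (y - 5)*(y + 2)^2*(y)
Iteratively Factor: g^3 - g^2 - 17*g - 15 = (g - 5)*(g^2 + 4*g + 3) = (g - 5)*(g + 3)*(g + 1)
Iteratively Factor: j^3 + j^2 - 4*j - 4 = (j + 1)*(j^2 - 4) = (j - 2)*(j + 1)*(j + 2)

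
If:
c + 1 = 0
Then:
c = -1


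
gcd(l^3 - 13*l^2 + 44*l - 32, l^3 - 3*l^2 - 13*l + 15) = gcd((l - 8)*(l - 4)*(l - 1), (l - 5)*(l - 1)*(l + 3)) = l - 1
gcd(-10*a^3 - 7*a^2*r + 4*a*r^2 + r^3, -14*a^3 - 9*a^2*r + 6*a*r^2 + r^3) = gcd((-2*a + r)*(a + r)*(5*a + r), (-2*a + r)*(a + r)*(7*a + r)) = -2*a^2 - a*r + r^2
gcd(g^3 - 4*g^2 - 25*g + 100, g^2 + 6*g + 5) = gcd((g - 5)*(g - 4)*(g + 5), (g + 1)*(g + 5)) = g + 5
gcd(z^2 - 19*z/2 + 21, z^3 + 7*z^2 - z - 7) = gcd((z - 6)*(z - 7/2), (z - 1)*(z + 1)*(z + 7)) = 1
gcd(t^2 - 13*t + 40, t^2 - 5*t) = t - 5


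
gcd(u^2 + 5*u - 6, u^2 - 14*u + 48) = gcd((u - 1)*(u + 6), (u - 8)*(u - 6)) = 1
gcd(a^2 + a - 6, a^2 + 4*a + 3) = a + 3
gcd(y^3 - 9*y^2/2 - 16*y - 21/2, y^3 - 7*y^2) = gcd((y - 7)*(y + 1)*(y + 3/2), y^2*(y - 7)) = y - 7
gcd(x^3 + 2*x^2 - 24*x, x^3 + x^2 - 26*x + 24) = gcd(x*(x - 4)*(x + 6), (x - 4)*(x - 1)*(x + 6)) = x^2 + 2*x - 24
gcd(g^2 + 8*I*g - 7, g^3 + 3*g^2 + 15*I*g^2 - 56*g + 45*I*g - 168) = g + 7*I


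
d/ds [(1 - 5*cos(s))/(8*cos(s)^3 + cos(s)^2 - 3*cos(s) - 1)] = (-13*sin(s) - 76*sin(2*s) + 19*sin(3*s) - 40*sin(4*s))/(-6*cos(s) - cos(2*s) - 4*cos(3*s) + 1)^2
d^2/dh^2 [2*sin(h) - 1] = -2*sin(h)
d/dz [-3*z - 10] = -3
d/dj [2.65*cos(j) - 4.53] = -2.65*sin(j)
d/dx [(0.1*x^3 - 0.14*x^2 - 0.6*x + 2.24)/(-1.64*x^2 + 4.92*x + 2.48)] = (-0.164*x^4 + 0.984*x^3 - 0.9288*x^2 + 6.6528*x - 12.5088)/(2.6896*x^4 - 16.1376*x^3 + 16.072*x^2 + 24.4032*x + 6.1504)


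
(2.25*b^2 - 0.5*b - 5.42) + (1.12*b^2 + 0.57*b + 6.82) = 3.37*b^2 + 0.07*b + 1.4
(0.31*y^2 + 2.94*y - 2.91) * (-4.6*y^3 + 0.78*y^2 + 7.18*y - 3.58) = -1.426*y^5 - 13.2822*y^4 + 17.905*y^3 + 17.7296*y^2 - 31.419*y + 10.4178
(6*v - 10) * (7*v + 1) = 42*v^2 - 64*v - 10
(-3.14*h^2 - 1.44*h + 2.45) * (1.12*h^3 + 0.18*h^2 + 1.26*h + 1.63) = -3.5168*h^5 - 2.178*h^4 - 1.4716*h^3 - 6.4916*h^2 + 0.7398*h + 3.9935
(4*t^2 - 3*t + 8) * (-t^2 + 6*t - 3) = -4*t^4 + 27*t^3 - 38*t^2 + 57*t - 24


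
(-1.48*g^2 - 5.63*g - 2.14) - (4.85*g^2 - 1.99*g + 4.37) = -6.33*g^2 - 3.64*g - 6.51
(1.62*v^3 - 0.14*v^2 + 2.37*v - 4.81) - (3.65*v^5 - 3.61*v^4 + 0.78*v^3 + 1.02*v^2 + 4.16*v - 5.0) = -3.65*v^5 + 3.61*v^4 + 0.84*v^3 - 1.16*v^2 - 1.79*v + 0.19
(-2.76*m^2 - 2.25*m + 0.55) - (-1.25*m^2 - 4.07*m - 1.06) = -1.51*m^2 + 1.82*m + 1.61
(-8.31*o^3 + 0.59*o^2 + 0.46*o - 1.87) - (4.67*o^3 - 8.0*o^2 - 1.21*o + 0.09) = -12.98*o^3 + 8.59*o^2 + 1.67*o - 1.96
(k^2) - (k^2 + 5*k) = -5*k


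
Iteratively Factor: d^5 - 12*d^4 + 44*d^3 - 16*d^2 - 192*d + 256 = (d - 4)*(d^4 - 8*d^3 + 12*d^2 + 32*d - 64) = (d - 4)^2*(d^3 - 4*d^2 - 4*d + 16) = (d - 4)^3*(d^2 - 4) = (d - 4)^3*(d - 2)*(d + 2)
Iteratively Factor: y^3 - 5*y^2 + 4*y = (y)*(y^2 - 5*y + 4) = y*(y - 1)*(y - 4)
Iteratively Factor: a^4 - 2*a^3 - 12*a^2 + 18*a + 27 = (a - 3)*(a^3 + a^2 - 9*a - 9) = (a - 3)*(a + 1)*(a^2 - 9) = (a - 3)^2*(a + 1)*(a + 3)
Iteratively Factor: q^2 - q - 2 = (q + 1)*(q - 2)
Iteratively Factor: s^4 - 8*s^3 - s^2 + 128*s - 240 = (s + 4)*(s^3 - 12*s^2 + 47*s - 60) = (s - 5)*(s + 4)*(s^2 - 7*s + 12) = (s - 5)*(s - 3)*(s + 4)*(s - 4)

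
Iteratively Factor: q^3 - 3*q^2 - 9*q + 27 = (q + 3)*(q^2 - 6*q + 9) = (q - 3)*(q + 3)*(q - 3)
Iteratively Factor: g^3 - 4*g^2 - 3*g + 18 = (g + 2)*(g^2 - 6*g + 9) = (g - 3)*(g + 2)*(g - 3)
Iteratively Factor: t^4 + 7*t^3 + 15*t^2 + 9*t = (t)*(t^3 + 7*t^2 + 15*t + 9) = t*(t + 3)*(t^2 + 4*t + 3) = t*(t + 3)^2*(t + 1)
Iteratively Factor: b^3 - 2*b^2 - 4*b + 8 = (b - 2)*(b^2 - 4) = (b - 2)^2*(b + 2)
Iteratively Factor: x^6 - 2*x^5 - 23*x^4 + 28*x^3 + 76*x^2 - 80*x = (x + 4)*(x^5 - 6*x^4 + x^3 + 24*x^2 - 20*x) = x*(x + 4)*(x^4 - 6*x^3 + x^2 + 24*x - 20) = x*(x - 2)*(x + 4)*(x^3 - 4*x^2 - 7*x + 10) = x*(x - 5)*(x - 2)*(x + 4)*(x^2 + x - 2) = x*(x - 5)*(x - 2)*(x - 1)*(x + 4)*(x + 2)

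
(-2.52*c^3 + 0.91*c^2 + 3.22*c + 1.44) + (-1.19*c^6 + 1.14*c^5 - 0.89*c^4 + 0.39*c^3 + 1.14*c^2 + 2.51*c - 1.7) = -1.19*c^6 + 1.14*c^5 - 0.89*c^4 - 2.13*c^3 + 2.05*c^2 + 5.73*c - 0.26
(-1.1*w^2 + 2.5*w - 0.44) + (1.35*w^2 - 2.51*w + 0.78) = 0.25*w^2 - 0.00999999999999979*w + 0.34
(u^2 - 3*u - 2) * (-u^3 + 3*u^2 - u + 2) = -u^5 + 6*u^4 - 8*u^3 - u^2 - 4*u - 4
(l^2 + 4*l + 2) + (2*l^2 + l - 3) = 3*l^2 + 5*l - 1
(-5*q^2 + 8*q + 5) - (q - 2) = -5*q^2 + 7*q + 7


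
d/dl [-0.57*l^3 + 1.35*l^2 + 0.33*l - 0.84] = -1.71*l^2 + 2.7*l + 0.33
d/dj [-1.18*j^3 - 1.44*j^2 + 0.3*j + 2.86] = -3.54*j^2 - 2.88*j + 0.3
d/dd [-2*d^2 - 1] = -4*d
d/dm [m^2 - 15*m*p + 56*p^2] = 2*m - 15*p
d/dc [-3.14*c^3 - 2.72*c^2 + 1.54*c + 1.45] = -9.42*c^2 - 5.44*c + 1.54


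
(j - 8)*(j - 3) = j^2 - 11*j + 24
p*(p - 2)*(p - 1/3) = p^3 - 7*p^2/3 + 2*p/3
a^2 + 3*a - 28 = (a - 4)*(a + 7)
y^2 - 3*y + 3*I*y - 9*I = (y - 3)*(y + 3*I)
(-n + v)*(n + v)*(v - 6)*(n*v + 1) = -n^3*v^2 + 6*n^3*v - n^2*v + 6*n^2 + n*v^4 - 6*n*v^3 + v^3 - 6*v^2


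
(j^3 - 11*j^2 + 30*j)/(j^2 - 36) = j*(j - 5)/(j + 6)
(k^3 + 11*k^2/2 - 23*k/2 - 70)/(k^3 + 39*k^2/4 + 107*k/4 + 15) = 2*(2*k - 7)/(4*k + 3)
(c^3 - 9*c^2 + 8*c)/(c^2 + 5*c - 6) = c*(c - 8)/(c + 6)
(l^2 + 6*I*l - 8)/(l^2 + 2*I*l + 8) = (l + 2*I)/(l - 2*I)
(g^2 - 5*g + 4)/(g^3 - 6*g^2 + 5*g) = (g - 4)/(g*(g - 5))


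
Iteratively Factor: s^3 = (s)*(s^2) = s^2*(s)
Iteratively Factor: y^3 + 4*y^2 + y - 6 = (y - 1)*(y^2 + 5*y + 6) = (y - 1)*(y + 3)*(y + 2)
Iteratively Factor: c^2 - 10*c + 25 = (c - 5)*(c - 5)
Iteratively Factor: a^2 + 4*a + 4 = (a + 2)*(a + 2)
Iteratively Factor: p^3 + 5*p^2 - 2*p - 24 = (p - 2)*(p^2 + 7*p + 12) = (p - 2)*(p + 4)*(p + 3)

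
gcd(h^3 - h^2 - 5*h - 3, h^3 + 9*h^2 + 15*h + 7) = h^2 + 2*h + 1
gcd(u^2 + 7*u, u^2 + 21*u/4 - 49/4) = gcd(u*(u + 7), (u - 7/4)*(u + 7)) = u + 7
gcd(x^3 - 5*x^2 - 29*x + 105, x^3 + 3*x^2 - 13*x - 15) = x^2 + 2*x - 15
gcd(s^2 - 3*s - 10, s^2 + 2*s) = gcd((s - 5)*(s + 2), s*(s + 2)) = s + 2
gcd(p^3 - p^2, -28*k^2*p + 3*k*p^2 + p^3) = p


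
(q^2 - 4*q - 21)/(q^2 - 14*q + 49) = (q + 3)/(q - 7)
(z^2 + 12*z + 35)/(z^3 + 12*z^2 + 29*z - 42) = (z + 5)/(z^2 + 5*z - 6)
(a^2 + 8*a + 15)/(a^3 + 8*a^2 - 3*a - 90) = (a + 3)/(a^2 + 3*a - 18)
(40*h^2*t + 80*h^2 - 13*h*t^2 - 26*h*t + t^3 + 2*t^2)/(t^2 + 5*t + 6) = (40*h^2 - 13*h*t + t^2)/(t + 3)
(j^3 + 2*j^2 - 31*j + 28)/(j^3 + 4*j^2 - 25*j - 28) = (j - 1)/(j + 1)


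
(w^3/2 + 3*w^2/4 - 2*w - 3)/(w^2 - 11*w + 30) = (2*w^3 + 3*w^2 - 8*w - 12)/(4*(w^2 - 11*w + 30))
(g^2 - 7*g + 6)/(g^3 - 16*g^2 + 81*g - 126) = (g - 1)/(g^2 - 10*g + 21)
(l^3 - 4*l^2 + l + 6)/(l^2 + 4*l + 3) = (l^2 - 5*l + 6)/(l + 3)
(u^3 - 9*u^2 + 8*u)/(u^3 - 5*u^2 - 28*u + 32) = u/(u + 4)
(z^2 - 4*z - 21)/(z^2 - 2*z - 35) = (z + 3)/(z + 5)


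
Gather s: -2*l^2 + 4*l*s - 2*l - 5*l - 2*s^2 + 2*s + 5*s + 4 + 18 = -2*l^2 - 7*l - 2*s^2 + s*(4*l + 7) + 22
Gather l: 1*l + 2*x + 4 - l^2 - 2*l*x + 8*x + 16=-l^2 + l*(1 - 2*x) + 10*x + 20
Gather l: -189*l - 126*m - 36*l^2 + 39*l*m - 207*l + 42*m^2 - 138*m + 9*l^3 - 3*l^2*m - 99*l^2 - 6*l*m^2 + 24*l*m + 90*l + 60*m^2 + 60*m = 9*l^3 + l^2*(-3*m - 135) + l*(-6*m^2 + 63*m - 306) + 102*m^2 - 204*m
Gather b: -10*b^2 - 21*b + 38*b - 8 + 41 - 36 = -10*b^2 + 17*b - 3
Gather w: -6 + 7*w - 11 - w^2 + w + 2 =-w^2 + 8*w - 15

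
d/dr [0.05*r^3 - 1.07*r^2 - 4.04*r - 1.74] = 0.15*r^2 - 2.14*r - 4.04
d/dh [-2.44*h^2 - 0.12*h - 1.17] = -4.88*h - 0.12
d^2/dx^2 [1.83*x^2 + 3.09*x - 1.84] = 3.66000000000000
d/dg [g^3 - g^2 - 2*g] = 3*g^2 - 2*g - 2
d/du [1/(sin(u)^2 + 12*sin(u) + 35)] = -2*(sin(u) + 6)*cos(u)/(sin(u)^2 + 12*sin(u) + 35)^2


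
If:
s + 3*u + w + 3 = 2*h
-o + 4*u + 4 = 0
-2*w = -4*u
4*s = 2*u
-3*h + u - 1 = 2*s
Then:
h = -1/3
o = 4/3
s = -1/3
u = -2/3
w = -4/3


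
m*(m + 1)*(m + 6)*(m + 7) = m^4 + 14*m^3 + 55*m^2 + 42*m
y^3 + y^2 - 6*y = y*(y - 2)*(y + 3)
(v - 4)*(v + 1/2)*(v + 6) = v^3 + 5*v^2/2 - 23*v - 12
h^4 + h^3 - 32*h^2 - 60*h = h*(h - 6)*(h + 2)*(h + 5)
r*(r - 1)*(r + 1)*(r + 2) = r^4 + 2*r^3 - r^2 - 2*r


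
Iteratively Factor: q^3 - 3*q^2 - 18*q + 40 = (q - 2)*(q^2 - q - 20) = (q - 2)*(q + 4)*(q - 5)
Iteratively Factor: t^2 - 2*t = (t - 2)*(t)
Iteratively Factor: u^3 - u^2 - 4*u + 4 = (u - 1)*(u^2 - 4) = (u - 1)*(u + 2)*(u - 2)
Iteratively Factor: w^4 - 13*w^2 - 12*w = (w + 1)*(w^3 - w^2 - 12*w) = (w + 1)*(w + 3)*(w^2 - 4*w) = (w - 4)*(w + 1)*(w + 3)*(w)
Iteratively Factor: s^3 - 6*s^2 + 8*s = (s)*(s^2 - 6*s + 8) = s*(s - 2)*(s - 4)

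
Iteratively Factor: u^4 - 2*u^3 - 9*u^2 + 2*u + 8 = (u - 1)*(u^3 - u^2 - 10*u - 8) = (u - 4)*(u - 1)*(u^2 + 3*u + 2) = (u - 4)*(u - 1)*(u + 1)*(u + 2)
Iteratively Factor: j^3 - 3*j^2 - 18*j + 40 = (j - 5)*(j^2 + 2*j - 8) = (j - 5)*(j + 4)*(j - 2)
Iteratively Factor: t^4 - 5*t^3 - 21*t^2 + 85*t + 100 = (t + 4)*(t^3 - 9*t^2 + 15*t + 25) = (t - 5)*(t + 4)*(t^2 - 4*t - 5) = (t - 5)^2*(t + 4)*(t + 1)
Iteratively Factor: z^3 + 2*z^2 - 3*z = (z + 3)*(z^2 - z) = z*(z + 3)*(z - 1)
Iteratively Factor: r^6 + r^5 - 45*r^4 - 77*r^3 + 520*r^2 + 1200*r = (r - 5)*(r^5 + 6*r^4 - 15*r^3 - 152*r^2 - 240*r) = (r - 5)*(r + 4)*(r^4 + 2*r^3 - 23*r^2 - 60*r) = r*(r - 5)*(r + 4)*(r^3 + 2*r^2 - 23*r - 60) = r*(r - 5)*(r + 3)*(r + 4)*(r^2 - r - 20) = r*(r - 5)*(r + 3)*(r + 4)^2*(r - 5)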